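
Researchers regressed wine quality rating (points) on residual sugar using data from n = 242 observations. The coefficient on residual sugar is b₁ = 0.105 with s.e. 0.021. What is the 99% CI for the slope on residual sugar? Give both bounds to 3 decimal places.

(0.050, 0.160)

df = n − 2 = 242 − 2 = 240.
t* = t_{0.005, 240} = 2.596469.
Margin = t* × SE = 2.596469 × 0.021 = 0.05453.
CI: 0.105 ± 0.05453 → (0.050, 0.160).
With 99% confidence, each one-unit increase in residual sugar is associated with a change of between 0.050 and 0.160 points in wine quality rating.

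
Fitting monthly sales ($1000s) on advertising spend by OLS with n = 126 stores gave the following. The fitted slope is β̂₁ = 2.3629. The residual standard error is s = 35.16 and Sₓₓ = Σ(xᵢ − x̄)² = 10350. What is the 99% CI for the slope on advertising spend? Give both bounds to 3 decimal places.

(1.459, 3.267)

SE(β̂₁) = s/√Sₓₓ = 35.16/√10350 = 0.345604.
df = n − 2 = 124.
t* = t_{0.005, 124} = 2.61606.
Margin = t* × SE = 2.61606 × 0.345604 = 0.90412.
CI: 2.3629 ± 0.90412 → (1.459, 3.267).
With 99% confidence, each one-unit increase in advertising spend is associated with a change of between 1.459 and 3.267 $1000s in monthly sales.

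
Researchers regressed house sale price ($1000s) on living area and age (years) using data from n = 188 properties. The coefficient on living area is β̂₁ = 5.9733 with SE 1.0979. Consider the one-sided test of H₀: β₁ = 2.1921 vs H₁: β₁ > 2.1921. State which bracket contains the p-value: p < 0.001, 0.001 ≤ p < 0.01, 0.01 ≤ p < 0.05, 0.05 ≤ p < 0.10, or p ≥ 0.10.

p < 0.001

t = (5.9733 − 2.1921) / 1.0979 = 3.444.
df = n − k − 1 = 188 − 2 − 1 = 185.
One-sided p = P(T_{185} > t) ≈ 0.0004.
So p < 0.001.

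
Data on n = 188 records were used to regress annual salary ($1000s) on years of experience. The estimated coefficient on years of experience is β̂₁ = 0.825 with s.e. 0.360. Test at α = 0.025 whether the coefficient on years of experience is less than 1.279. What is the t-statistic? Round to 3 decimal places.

H₀: β₁ = 1.279 vs H₁: β₁ < 1.279.
t = (β̂₁ − β₁⁰)/SE = (0.825 − 1.279) / 0.360 = -1.261.
df = n − 2 = 188 − 2 = 186.
One-sided p ≈ 0.1044, which is ≥ 0.025, so fail to reject H₀.
The data do not give significant evidence that the true slope on years of experience is below 1.279 $1000s per unit.

t = -1.261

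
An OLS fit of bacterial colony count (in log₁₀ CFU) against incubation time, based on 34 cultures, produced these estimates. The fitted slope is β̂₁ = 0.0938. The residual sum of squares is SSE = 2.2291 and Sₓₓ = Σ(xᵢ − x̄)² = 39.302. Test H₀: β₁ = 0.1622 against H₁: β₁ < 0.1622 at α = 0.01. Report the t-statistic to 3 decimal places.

MSE = SSE/(n − 2) = 2.2291/32 = 0.0696594.
SE(β̂₁) = √(MSE/Sₓₓ) = √(0.0696594/39.302) = 0.0421.
t = (0.0938 − 0.1622) / 0.0421 = -1.625.
df = n − 2 = 32.
One-sided p ≈ 0.0570, which is ≥ 0.01, so fail to reject H₀.
The data do not give significant evidence that the true slope on incubation time is below 0.1622 log₁₀ CFU per unit.

t = -1.625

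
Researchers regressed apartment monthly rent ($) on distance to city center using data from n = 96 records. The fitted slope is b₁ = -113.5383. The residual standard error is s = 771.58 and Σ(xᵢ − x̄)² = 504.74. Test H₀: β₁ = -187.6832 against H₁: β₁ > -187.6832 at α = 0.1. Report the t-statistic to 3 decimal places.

SE(b₁) = s/√Sₓₓ = 771.58/√504.74 = 34.3437.
t = (-113.5383 − (-187.6832)) / 34.3437 = 2.159.
df = n − 2 = 94.
One-sided p ≈ 0.0167, which is < 0.1, so reject H₀.
There is evidence that the true slope on distance to city center exceeds -187.6832 $ per unit.

t = 2.159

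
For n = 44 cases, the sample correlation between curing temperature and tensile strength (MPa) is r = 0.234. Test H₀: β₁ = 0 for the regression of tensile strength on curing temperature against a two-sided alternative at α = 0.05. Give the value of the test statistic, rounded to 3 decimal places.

t = 1.560

t = r·√(n − 2)/√(1 − r²) = 0.234·√42/√0.945244 = 1.560.
df = n − 2 = 42.
Two-sided p ≈ 0.1263, which is ≥ 0.05, so fail to reject H₀.
The data do not give significant evidence of a linear association between curing temperature and tensile strength.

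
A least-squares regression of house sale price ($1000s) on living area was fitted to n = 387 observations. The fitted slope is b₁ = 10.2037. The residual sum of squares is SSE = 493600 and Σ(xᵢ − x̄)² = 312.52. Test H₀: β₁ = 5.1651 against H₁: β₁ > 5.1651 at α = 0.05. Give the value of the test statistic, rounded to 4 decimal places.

MSE = SSE/(n − 2) = 493600/385 = 1282.08.
SE(b₁) = √(MSE/Sₓₓ) = √(1282.08/312.52) = 2.02543.
t = (10.2037 − 5.1651) / 2.02543 = 2.4877.
df = n − 2 = 385.
One-sided p ≈ 0.0066, which is < 0.05, so reject H₀.
There is evidence that the true slope on living area exceeds 5.1651 $1000s per unit.

t = 2.4877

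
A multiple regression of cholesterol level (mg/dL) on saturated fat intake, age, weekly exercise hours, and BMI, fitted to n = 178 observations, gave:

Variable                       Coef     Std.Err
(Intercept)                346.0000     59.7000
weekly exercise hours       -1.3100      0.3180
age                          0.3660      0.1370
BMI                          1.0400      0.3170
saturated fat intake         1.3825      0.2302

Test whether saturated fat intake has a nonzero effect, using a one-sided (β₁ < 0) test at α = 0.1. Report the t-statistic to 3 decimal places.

t = 6.006

Read off: b = 1.3825, SE = 0.2302 for saturated fat intake.
H₀: β₁ = 0 vs H₁: β₁ < 0.
t = 1.3825 / 0.2302 = 6.006.
df = n − k − 1 = 178 − 4 − 1 = 173.
One-sided p ≈ 1.0000, which is ≥ 0.1, so fail to reject H₀.
The data do not give significant evidence that the true slope on saturated fat intake is negative, holding the other predictors fixed.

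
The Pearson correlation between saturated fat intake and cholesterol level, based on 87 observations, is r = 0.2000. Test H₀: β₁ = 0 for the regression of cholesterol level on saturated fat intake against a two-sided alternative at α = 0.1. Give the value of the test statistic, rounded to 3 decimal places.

t = r·√(n − 2)/√(1 − r²) = 0.2000·√85/√0.96 = 1.882.
df = n − 2 = 85.
Two-sided p ≈ 0.0633, which is < 0.1, so reject H₀.
There is evidence of a linear association between saturated fat intake and cholesterol level.

t = 1.882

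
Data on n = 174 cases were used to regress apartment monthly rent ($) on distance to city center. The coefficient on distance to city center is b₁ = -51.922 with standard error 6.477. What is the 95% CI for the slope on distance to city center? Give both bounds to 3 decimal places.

(-64.707, -39.137)

df = n − 2 = 174 − 2 = 172.
t* = t_{0.025, 172} = 1.973852.
Margin = t* × SE = 1.973852 × 6.477 = 12.78464.
CI: -51.922 ± 12.78464 → (-64.707, -39.137).
With 95% confidence, each one-unit increase in distance to city center is associated with a change of between -64.707 and -39.137 $ in apartment monthly rent.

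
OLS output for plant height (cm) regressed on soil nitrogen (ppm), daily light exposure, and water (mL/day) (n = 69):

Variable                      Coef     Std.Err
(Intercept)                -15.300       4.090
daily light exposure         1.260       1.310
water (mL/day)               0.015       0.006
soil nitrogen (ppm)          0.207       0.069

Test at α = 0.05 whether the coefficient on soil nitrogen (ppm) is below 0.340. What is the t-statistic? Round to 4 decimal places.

t = -1.9275

Read off: b = 0.207, SE = 0.069 for soil nitrogen (ppm).
H₀: β₁ = 0.340 vs H₁: β₁ < 0.340.
t = (0.207 − 0.340) / 0.069 = -1.9275.
df = n − k − 1 = 69 − 3 − 1 = 65.
One-sided p ≈ 0.0291, which is < 0.05, so reject H₀.
There is evidence that the true slope on soil nitrogen (ppm) is below 0.340 cm per unit, holding the other predictors fixed.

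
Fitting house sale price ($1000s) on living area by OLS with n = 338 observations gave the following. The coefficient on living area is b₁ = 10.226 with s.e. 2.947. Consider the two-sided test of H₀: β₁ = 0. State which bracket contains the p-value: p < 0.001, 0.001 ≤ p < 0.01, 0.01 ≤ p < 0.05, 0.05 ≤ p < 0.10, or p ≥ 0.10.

p < 0.001

t = 10.226 / 2.947 = 3.470.
df = n − 2 = 338 − 2 = 336.
Two-sided p = 2·P(T_{336} > |t|) ≈ 0.0006.
So p < 0.001.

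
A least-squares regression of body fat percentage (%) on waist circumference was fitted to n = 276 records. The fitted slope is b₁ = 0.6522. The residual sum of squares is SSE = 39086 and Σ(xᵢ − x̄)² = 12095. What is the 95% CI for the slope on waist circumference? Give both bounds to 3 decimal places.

MSE = SSE/(n − 2) = 39086/274 = 142.65.
SE(b₁) = √(MSE/Sₓₓ) = √(142.65/12095) = 0.108601.
df = n − 2 = 274.
t* = t_{0.025, 274} = 1.96866.
Margin = t* × SE = 1.96866 × 0.108601 = 0.21380.
CI: 0.6522 ± 0.21380 → (0.438, 0.866).
With 95% confidence, each one-unit increase in waist circumference is associated with a change of between 0.438 and 0.866 % in body fat percentage.

(0.438, 0.866)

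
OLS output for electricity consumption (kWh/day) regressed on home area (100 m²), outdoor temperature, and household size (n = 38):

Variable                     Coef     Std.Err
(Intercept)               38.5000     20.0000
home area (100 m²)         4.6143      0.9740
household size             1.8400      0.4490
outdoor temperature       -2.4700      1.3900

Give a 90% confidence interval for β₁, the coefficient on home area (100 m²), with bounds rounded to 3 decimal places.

(2.967, 6.261)

Read off: b = 4.6143, SE = 0.9740 for home area (100 m²).
df = n − k − 1 = 38 − 3 − 1 = 34.
t* = t_{0.05, 34} = 1.690924.
Margin = t* × SE = 1.690924 × 0.9740 = 1.64696.
CI: 4.6143 ± 1.64696 → (2.967, 6.261).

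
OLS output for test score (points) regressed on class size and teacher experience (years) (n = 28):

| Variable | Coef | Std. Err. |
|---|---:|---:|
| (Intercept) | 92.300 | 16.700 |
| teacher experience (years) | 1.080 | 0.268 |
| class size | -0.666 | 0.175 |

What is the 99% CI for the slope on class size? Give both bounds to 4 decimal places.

Read off: b = -0.666, SE = 0.175 for class size.
df = n − k − 1 = 28 − 2 − 1 = 25.
t* = t_{0.005, 25} = 2.787436.
Margin = t* × SE = 2.787436 × 0.175 = 0.487801.
CI: -0.666 ± 0.487801 → (-1.1538, -0.1782).

(-1.1538, -0.1782)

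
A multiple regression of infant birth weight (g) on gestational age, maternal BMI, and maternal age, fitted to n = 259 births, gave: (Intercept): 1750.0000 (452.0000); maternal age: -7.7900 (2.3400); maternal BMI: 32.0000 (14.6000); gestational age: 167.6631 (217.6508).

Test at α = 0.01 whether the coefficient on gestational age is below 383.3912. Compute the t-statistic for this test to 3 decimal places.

t = -0.991

Read off: b = 167.6631, SE = 217.6508 for gestational age.
H₀: β₁ = 383.3912 vs H₁: β₁ < 383.3912.
t = (167.6631 − 383.3912) / 217.6508 = -0.991.
df = n − k − 1 = 259 − 3 − 1 = 255.
One-sided p ≈ 0.1613, which is ≥ 0.01, so fail to reject H₀.
The data do not give significant evidence that the true slope on gestational age is below 383.3912 g per unit, holding the other predictors fixed.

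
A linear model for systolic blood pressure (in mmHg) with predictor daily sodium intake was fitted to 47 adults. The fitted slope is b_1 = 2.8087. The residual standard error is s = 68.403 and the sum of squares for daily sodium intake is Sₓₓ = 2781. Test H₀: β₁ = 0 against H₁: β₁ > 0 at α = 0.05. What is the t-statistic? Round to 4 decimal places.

t = 2.1654

SE(b_1) = s/√Sₓₓ = 68.403/√2781 = 1.2971.
t = 2.8087 / 1.2971 = 2.1654.
df = n − 2 = 45.
One-sided p ≈ 0.0178, which is < 0.05, so reject H₀.
There is evidence that the true slope on daily sodium intake is positive.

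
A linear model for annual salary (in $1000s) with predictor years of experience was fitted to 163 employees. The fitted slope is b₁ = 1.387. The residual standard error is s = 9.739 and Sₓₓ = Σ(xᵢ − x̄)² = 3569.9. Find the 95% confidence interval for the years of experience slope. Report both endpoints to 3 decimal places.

(1.065, 1.709)

SE(b₁) = s/√Sₓₓ = 9.739/√3569.9 = 0.163.
df = n − 2 = 161.
t* = t_{0.025, 161} = 1.974808.
Margin = t* × SE = 1.974808 × 0.163 = 0.32189.
CI: 1.387 ± 0.32189 → (1.065, 1.709).
With 95% confidence, each one-unit increase in years of experience is associated with a change of between 1.065 and 1.709 $1000s in annual salary.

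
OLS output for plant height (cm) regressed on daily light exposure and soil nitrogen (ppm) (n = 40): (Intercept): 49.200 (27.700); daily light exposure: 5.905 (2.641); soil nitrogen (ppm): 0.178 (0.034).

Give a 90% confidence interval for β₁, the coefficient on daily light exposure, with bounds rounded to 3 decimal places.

(1.449, 10.361)

Read off: b = 5.905, SE = 2.641 for daily light exposure.
df = n − k − 1 = 40 − 2 − 1 = 37.
t* = t_{0.05, 37} = 1.687094.
Margin = t* × SE = 1.687094 × 2.641 = 4.45561.
CI: 5.905 ± 4.45561 → (1.449, 10.361).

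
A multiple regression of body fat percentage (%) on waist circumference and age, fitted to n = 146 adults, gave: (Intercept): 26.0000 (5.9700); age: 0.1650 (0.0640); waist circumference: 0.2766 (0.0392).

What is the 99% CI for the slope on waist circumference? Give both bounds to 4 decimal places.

(0.1743, 0.3789)

Read off: b = 0.2766, SE = 0.0392 for waist circumference.
df = n − k − 1 = 146 − 2 − 1 = 143.
t* = t_{0.005, 143} = 2.610647.
Margin = t* × SE = 2.610647 × 0.0392 = 0.102337.
CI: 0.2766 ± 0.102337 → (0.1743, 0.3789).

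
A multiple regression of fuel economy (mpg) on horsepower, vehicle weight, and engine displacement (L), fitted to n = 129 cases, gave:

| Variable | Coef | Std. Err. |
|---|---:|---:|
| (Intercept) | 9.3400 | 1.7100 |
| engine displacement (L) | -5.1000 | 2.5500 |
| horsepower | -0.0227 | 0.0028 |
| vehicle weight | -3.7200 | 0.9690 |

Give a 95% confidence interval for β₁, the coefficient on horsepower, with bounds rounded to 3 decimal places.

Read off: b = -0.0227, SE = 0.0028 for horsepower.
df = n − k − 1 = 129 − 3 − 1 = 125.
t* = t_{0.025, 125} = 1.979124.
Margin = t* × SE = 1.979124 × 0.0028 = 0.00554.
CI: -0.0227 ± 0.00554 → (-0.028, -0.017).

(-0.028, -0.017)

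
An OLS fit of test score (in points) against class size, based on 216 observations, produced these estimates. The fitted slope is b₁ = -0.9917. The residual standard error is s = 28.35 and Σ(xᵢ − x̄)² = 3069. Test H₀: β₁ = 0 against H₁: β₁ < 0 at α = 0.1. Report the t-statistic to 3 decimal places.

t = -1.938

SE(b₁) = s/√Sₓₓ = 28.35/√3069 = 0.511746.
t = -0.9917 / 0.511746 = -1.938.
df = n − 2 = 214.
One-sided p ≈ 0.0270, which is < 0.1, so reject H₀.
There is evidence that the true slope on class size is negative.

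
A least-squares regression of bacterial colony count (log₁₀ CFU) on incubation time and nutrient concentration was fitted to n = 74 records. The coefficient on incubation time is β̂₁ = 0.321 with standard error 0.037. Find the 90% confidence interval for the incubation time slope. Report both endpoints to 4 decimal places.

df = n − k − 1 = 74 − 2 − 1 = 71.
t* = t_{0.05, 71} = 1.6666.
Margin = t* × SE = 1.6666 × 0.037 = 0.061664.
CI: 0.321 ± 0.061664 → (0.2593, 0.3827).
With 90% confidence, each one-unit increase in incubation time is associated with a change of between 0.2593 and 0.3827 log₁₀ CFU in bacterial colony count, holding the other predictors fixed.

(0.2593, 0.3827)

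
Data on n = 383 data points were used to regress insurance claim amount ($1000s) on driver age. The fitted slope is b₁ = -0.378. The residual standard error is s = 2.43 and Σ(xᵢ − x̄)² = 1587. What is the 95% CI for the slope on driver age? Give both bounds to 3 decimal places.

(-0.498, -0.258)

SE(b₁) = s/√Sₓₓ = 2.43/√1587 = 0.0609983.
df = n − 2 = 381.
t* = t_{0.025, 381} = 1.96621.
Margin = t* × SE = 1.96621 × 0.0609983 = 0.11994.
CI: -0.378 ± 0.11994 → (-0.498, -0.258).
With 95% confidence, each one-unit increase in driver age is associated with a change of between -0.498 and -0.258 $1000s in insurance claim amount.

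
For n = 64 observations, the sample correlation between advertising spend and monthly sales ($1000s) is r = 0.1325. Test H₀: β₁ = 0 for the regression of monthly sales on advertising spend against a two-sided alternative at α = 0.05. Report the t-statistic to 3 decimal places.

t = r·√(n − 2)/√(1 − r²) = 0.1325·√62/√0.982444 = 1.053.
df = n − 2 = 62.
Two-sided p ≈ 0.2966, which is ≥ 0.05, so fail to reject H₀.
The data do not give significant evidence of a linear association between advertising spend and monthly sales.

t = 1.053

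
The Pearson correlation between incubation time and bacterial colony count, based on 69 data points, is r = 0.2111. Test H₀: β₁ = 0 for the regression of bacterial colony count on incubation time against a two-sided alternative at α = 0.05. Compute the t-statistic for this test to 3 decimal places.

t = 1.768

t = r·√(n − 2)/√(1 − r²) = 0.2111·√67/√0.955437 = 1.768.
df = n − 2 = 67.
Two-sided p ≈ 0.0817, which is ≥ 0.05, so fail to reject H₀.
The data do not give significant evidence of a linear association between incubation time and bacterial colony count.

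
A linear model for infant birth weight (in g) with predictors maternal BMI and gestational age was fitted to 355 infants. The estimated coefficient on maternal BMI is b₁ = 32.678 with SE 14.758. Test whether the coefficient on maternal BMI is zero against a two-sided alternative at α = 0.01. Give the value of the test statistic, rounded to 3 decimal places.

H₀: β₁ = 0 vs H₁: β₁ ≠ 0.
t = (b₁ − β₁⁰)/SE = 32.678 / 14.758 = 2.214.
df = n − k − 1 = 355 − 2 − 1 = 352.
Two-sided p ≈ 0.0275, which is ≥ 0.01, so fail to reject H₀.
The data do not give significant evidence of an association between maternal BMI and infant birth weight, after adjusting for the other predictors.

t = 2.214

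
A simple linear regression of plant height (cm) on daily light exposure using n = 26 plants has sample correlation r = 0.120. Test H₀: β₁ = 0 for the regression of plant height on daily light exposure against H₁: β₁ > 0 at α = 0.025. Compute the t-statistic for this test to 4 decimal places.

t = r·√(n − 2)/√(1 − r²) = 0.120·√24/√0.9856 = 0.5922.
df = n − 2 = 24.
One-sided p ≈ 0.2796, which is ≥ 0.025, so fail to reject H₀.
The data do not give significant evidence of a linear association between daily light exposure and plant height.

t = 0.5922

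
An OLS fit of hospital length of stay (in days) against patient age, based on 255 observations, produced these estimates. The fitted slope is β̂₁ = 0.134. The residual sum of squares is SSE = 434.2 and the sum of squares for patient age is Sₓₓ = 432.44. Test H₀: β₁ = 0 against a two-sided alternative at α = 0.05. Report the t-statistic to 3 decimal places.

MSE = SSE/(n − 2) = 434.2/253 = 1.71621.
SE(β̂₁) = √(MSE/Sₓₓ) = √(1.71621/432.44) = 0.0629973.
t = 0.134 / 0.0629973 = 2.127.
df = n − 2 = 253.
Two-sided p ≈ 0.0344, which is < 0.05, so reject H₀.
There is evidence that patient age is associated with hospital length of stay.

t = 2.127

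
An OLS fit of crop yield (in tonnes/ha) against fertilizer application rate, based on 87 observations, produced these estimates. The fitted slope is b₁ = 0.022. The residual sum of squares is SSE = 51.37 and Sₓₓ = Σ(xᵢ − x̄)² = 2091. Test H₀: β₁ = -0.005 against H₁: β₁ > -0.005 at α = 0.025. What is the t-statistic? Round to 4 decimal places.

t = 1.5882

MSE = SSE/(n − 2) = 51.37/85 = 0.604353.
SE(b₁) = √(MSE/Sₓₓ) = √(0.604353/2091) = 0.0170008.
t = (0.022 − (-0.005)) / 0.0170008 = 1.5882.
df = n − 2 = 85.
One-sided p ≈ 0.0580, which is ≥ 0.025, so fail to reject H₀.
The data do not give significant evidence that the true slope on fertilizer application rate exceeds -0.005 tonnes/ha per unit.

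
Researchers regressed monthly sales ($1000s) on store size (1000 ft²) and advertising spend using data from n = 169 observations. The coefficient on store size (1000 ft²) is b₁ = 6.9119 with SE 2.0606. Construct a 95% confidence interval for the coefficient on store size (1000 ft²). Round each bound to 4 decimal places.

df = n − k − 1 = 169 − 2 − 1 = 166.
t* = t_{0.025, 166} = 1.974358.
Margin = t* × SE = 1.974358 × 2.0606 = 4.068362.
CI: 6.9119 ± 4.068362 → (2.8435, 10.9803).
With 95% confidence, each one-unit increase in store size (1000 ft²) is associated with a change of between 2.8435 and 10.9803 $1000s in monthly sales, holding the other predictors fixed.

(2.8435, 10.9803)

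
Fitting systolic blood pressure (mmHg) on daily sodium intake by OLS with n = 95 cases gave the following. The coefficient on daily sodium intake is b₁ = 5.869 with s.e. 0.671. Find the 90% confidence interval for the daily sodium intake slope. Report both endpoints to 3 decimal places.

df = n − 2 = 95 − 2 = 93.
t* = t_{0.05, 93} = 1.661404.
Margin = t* × SE = 1.661404 × 0.671 = 1.11480.
CI: 5.869 ± 1.11480 → (4.754, 6.984).
With 90% confidence, each one-unit increase in daily sodium intake is associated with a change of between 4.754 and 6.984 mmHg in systolic blood pressure.

(4.754, 6.984)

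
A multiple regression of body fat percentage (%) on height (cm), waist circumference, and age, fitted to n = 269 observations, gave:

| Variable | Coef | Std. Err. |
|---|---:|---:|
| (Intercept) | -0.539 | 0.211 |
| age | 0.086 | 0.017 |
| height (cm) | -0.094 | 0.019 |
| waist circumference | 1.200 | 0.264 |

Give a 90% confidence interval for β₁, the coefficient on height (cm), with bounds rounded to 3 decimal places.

(-0.125, -0.063)

Read off: b = -0.094, SE = 0.019 for height (cm).
df = n − k − 1 = 269 − 3 − 1 = 265.
t* = t_{0.05, 265} = 1.650624.
Margin = t* × SE = 1.650624 × 0.019 = 0.03136.
CI: -0.094 ± 0.03136 → (-0.125, -0.063).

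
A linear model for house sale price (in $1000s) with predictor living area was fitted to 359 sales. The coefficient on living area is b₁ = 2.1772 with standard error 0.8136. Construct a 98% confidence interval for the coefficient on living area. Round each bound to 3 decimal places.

df = n − 2 = 359 − 2 = 357.
t* = t_{0.01, 357} = 2.336838.
Margin = t* × SE = 2.336838 × 0.8136 = 1.90125.
CI: 2.1772 ± 1.90125 → (0.276, 4.078).
With 98% confidence, each one-unit increase in living area is associated with a change of between 0.276 and 4.078 $1000s in house sale price.

(0.276, 4.078)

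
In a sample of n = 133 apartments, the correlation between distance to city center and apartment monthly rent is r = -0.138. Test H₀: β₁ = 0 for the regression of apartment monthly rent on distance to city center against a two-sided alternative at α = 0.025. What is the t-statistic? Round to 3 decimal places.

t = r·√(n − 2)/√(1 − r²) = -0.138·√131/√0.980956 = -1.595.
df = n − 2 = 131.
Two-sided p ≈ 0.1132, which is ≥ 0.025, so fail to reject H₀.
The data do not give significant evidence of a linear association between distance to city center and apartment monthly rent.

t = -1.595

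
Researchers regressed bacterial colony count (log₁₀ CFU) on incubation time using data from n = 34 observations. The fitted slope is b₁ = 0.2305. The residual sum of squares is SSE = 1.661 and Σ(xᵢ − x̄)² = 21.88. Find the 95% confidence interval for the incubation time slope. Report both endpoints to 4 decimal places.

MSE = SSE/(n − 2) = 1.661/32 = 0.0519063.
SE(b₁) = √(MSE/Sₓₓ) = √(0.0519063/21.88) = 0.0487064.
df = n − 2 = 32.
t* = t_{0.025, 32} = 2.036933.
Margin = t* × SE = 2.036933 × 0.0487064 = 0.099212.
CI: 0.2305 ± 0.099212 → (0.1313, 0.3297).
With 95% confidence, each one-unit increase in incubation time is associated with a change of between 0.1313 and 0.3297 log₁₀ CFU in bacterial colony count.

(0.1313, 0.3297)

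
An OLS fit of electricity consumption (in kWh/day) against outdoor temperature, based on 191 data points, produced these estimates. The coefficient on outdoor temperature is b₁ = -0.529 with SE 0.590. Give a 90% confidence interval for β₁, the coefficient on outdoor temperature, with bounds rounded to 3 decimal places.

(-1.504, 0.446)

df = n − 2 = 191 − 2 = 189.
t* = t_{0.05, 189} = 1.652956.
Margin = t* × SE = 1.652956 × 0.590 = 0.97524.
CI: -0.529 ± 0.97524 → (-1.504, 0.446).
With 90% confidence, each one-unit increase in outdoor temperature is associated with a change of between -1.504 and 0.446 kWh/day in electricity consumption.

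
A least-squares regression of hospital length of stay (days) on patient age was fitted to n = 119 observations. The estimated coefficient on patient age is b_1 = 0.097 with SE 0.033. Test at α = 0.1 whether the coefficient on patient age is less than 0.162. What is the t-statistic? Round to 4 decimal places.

t = -1.9697

H₀: β₁ = 0.162 vs H₁: β₁ < 0.162.
t = (b_1 − β₁⁰)/SE = (0.097 − 0.162) / 0.033 = -1.9697.
df = n − 2 = 119 − 2 = 117.
One-sided p ≈ 0.0256, which is < 0.1, so reject H₀.
There is evidence that the true slope on patient age is below 0.162 days per unit.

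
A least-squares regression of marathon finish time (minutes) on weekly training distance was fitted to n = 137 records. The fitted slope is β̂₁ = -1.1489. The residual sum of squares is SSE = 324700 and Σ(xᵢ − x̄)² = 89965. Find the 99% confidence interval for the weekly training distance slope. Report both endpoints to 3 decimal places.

(-1.576, -0.722)

MSE = SSE/(n − 2) = 324700/135 = 2405.19.
SE(β̂₁) = √(MSE/Sₓₓ) = √(2405.19/89965) = 0.163507.
df = n − 2 = 135.
t* = t_{0.005, 135} = 2.612738.
Margin = t* × SE = 2.612738 × 0.163507 = 0.42720.
CI: -1.1489 ± 0.42720 → (-1.576, -0.722).
With 99% confidence, each one-unit increase in weekly training distance is associated with a change of between -1.576 and -0.722 minutes in marathon finish time.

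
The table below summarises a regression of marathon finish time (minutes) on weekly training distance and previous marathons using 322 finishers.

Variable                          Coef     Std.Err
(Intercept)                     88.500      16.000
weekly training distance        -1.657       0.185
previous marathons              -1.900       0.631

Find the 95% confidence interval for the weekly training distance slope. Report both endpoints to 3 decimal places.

Read off: b = -1.657, SE = 0.185 for weekly training distance.
df = n − k − 1 = 322 − 2 − 1 = 319.
t* = t_{0.025, 319} = 1.967428.
Margin = t* × SE = 1.967428 × 0.185 = 0.36397.
CI: -1.657 ± 0.36397 → (-2.021, -1.293).

(-2.021, -1.293)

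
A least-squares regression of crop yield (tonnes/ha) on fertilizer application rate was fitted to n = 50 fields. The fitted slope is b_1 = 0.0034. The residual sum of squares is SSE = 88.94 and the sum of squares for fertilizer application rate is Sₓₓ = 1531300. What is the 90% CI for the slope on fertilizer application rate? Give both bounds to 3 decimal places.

MSE = SSE/(n − 2) = 88.94/48 = 1.85292.
SE(b_1) = √(MSE/Sₓₓ) = √(1.85292/1531300) = 0.00110001.
df = n − 2 = 48.
t* = t_{0.05, 48} = 1.677224.
Margin = t* × SE = 1.677224 × 0.00110001 = 0.00184.
CI: 0.0034 ± 0.00184 → (0.002, 0.005).
With 90% confidence, each one-unit increase in fertilizer application rate is associated with a change of between 0.002 and 0.005 tonnes/ha in crop yield.

(0.002, 0.005)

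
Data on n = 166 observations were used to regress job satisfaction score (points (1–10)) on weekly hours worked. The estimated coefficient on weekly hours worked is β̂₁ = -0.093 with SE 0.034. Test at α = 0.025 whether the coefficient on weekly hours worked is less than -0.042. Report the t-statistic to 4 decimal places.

H₀: β₁ = -0.042 vs H₁: β₁ < -0.042.
t = (β̂₁ − β₁⁰)/SE = (-0.093 − (-0.042)) / 0.034 = -1.5000.
df = n − 2 = 166 − 2 = 164.
One-sided p ≈ 0.0678, which is ≥ 0.025, so fail to reject H₀.
The data do not give significant evidence that the true slope on weekly hours worked is below -0.042 points (1–10) per unit.

t = -1.5000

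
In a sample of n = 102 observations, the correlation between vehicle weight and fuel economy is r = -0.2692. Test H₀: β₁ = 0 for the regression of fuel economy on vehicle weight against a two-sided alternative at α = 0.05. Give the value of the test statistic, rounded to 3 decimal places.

t = -2.795

t = r·√(n − 2)/√(1 − r²) = -0.2692·√100/√0.927531 = -2.795.
df = n − 2 = 100.
Two-sided p ≈ 0.0062, which is < 0.05, so reject H₀.
There is evidence of a linear association between vehicle weight and fuel economy.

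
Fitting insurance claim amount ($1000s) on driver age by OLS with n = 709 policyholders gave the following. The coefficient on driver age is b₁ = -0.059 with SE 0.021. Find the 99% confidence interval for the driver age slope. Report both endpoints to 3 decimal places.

df = n − 2 = 709 − 2 = 707.
t* = t_{0.005, 707} = 2.582801.
Margin = t* × SE = 2.582801 × 0.021 = 0.05424.
CI: -0.059 ± 0.05424 → (-0.113, -0.005).
With 99% confidence, each one-unit increase in driver age is associated with a change of between -0.113 and -0.005 $1000s in insurance claim amount.

(-0.113, -0.005)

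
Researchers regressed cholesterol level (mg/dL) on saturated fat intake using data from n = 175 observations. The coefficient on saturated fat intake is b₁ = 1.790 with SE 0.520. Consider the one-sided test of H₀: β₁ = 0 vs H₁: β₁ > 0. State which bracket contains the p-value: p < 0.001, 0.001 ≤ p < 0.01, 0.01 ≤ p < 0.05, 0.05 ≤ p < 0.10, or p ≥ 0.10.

t = 1.790 / 0.520 = 3.442.
df = n − 2 = 175 − 2 = 173.
One-sided p = P(T_{173} > t) ≈ 0.0004.
So p < 0.001.

p < 0.001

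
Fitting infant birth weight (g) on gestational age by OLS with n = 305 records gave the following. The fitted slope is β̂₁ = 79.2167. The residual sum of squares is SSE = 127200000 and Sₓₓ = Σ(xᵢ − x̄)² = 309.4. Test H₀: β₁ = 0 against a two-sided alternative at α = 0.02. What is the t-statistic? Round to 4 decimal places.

MSE = SSE/(n − 2) = 127200000/303 = 419802.
SE(β̂₁) = √(MSE/Sₓₓ) = √(419802/309.4) = 36.8351.
t = 79.2167 / 36.8351 = 2.1506.
df = n − 2 = 303.
Two-sided p ≈ 0.0323, which is ≥ 0.02, so fail to reject H₀.
The data do not give significant evidence of an association between gestational age and infant birth weight.

t = 2.1506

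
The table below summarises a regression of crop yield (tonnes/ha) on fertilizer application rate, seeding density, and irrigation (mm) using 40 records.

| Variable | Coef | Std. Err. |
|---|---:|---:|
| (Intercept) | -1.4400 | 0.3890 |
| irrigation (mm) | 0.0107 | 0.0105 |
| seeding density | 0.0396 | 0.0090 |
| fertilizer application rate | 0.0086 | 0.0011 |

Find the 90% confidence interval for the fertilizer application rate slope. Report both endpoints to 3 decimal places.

Read off: b = 0.0086, SE = 0.0011 for fertilizer application rate.
df = n − k − 1 = 40 − 3 − 1 = 36.
t* = t_{0.05, 36} = 1.688298.
Margin = t* × SE = 1.688298 × 0.0011 = 0.00186.
CI: 0.0086 ± 0.00186 → (0.007, 0.010).

(0.007, 0.010)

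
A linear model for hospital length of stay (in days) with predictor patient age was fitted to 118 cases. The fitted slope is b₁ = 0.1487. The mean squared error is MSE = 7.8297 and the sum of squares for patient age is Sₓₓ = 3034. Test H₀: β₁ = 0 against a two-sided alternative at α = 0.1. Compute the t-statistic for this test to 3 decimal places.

SE(b₁) = √(MSE/Sₓₓ) = √(7.8297/3034) = 0.0508001.
t = 0.1487 / 0.0508001 = 2.927.
df = n − 2 = 116.
Two-sided p ≈ 0.0041, which is < 0.1, so reject H₀.
There is evidence that patient age is associated with hospital length of stay.

t = 2.927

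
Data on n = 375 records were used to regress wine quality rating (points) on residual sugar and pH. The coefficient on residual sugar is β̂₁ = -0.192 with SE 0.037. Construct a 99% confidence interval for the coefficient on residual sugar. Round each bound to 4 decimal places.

(-0.2878, -0.0962)

df = n − k − 1 = 375 − 2 − 1 = 372.
t* = t_{0.005, 372} = 2.58911.
Margin = t* × SE = 2.58911 × 0.037 = 0.095797.
CI: -0.192 ± 0.095797 → (-0.2878, -0.0962).
With 99% confidence, each one-unit increase in residual sugar is associated with a change of between -0.2878 and -0.0962 points in wine quality rating, holding the other predictors fixed.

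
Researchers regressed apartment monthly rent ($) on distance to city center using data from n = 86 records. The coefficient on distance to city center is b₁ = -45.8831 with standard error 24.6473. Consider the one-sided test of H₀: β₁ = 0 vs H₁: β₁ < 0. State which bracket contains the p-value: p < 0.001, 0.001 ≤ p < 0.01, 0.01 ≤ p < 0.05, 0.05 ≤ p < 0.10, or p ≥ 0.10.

0.01 ≤ p < 0.05

t = -45.8831 / 24.6473 = -1.862.
df = n − 2 = 86 − 2 = 84.
One-sided p = P(T_{84} < t) ≈ 0.0331.
So 0.01 ≤ p < 0.05.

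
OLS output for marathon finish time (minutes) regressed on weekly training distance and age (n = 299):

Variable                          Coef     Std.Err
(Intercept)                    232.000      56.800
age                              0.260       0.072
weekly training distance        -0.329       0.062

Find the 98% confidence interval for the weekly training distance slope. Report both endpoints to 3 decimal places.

(-0.474, -0.184)

Read off: b = -0.329, SE = 0.062 for weekly training distance.
df = n − k − 1 = 299 − 2 − 1 = 296.
t* = t_{0.01, 296} = 2.339012.
Margin = t* × SE = 2.339012 × 0.062 = 0.14502.
CI: -0.329 ± 0.14502 → (-0.474, -0.184).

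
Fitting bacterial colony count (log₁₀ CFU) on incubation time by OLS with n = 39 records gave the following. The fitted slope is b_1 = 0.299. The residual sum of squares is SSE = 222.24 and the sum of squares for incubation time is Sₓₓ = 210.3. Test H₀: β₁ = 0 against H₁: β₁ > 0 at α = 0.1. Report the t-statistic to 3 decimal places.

t = 1.769

MSE = SSE/(n − 2) = 222.24/37 = 6.00649.
SE(b_1) = √(MSE/Sₓₓ) = √(6.00649/210.3) = 0.169002.
t = 0.299 / 0.169002 = 1.769.
df = n − 2 = 37.
One-sided p ≈ 0.0426, which is < 0.1, so reject H₀.
There is evidence that the true slope on incubation time is positive.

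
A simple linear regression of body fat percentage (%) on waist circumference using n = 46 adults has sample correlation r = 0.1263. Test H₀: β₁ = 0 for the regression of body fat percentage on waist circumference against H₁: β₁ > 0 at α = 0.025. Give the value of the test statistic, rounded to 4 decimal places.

t = r·√(n − 2)/√(1 − r²) = 0.1263·√44/√0.984048 = 0.8445.
df = n − 2 = 44.
One-sided p ≈ 0.2015, which is ≥ 0.025, so fail to reject H₀.
The data do not give significant evidence of a linear association between waist circumference and body fat percentage.

t = 0.8445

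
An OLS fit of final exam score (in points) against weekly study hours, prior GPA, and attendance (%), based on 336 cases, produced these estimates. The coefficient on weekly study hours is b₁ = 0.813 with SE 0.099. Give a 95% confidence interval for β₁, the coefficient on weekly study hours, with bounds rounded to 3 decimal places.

df = n − k − 1 = 336 − 3 − 1 = 332.
t* = t_{0.025, 332} = 1.967135.
Margin = t* × SE = 1.967135 × 0.099 = 0.19475.
CI: 0.813 ± 0.19475 → (0.618, 1.008).
With 95% confidence, each one-unit increase in weekly study hours is associated with a change of between 0.618 and 1.008 points in final exam score, holding the other predictors fixed.

(0.618, 1.008)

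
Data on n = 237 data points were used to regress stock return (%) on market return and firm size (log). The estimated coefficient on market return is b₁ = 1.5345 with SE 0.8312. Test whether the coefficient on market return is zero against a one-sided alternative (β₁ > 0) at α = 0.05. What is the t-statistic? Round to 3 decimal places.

t = 1.846

H₀: β₁ = 0 vs H₁: β₁ > 0.
t = (b₁ − β₁⁰)/SE = 1.5345 / 0.8312 = 1.846.
df = n − k − 1 = 237 − 2 − 1 = 234.
One-sided p ≈ 0.0331, which is < 0.05, so reject H₀.
There is evidence that the true slope on market return is positive, holding the other predictors fixed.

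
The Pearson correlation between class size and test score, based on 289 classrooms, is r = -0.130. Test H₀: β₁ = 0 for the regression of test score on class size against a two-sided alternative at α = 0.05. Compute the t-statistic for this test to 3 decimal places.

t = r·√(n − 2)/√(1 − r²) = -0.130·√287/√0.9831 = -2.221.
df = n − 2 = 287.
Two-sided p ≈ 0.0271, which is < 0.05, so reject H₀.
There is evidence of a linear association between class size and test score.

t = -2.221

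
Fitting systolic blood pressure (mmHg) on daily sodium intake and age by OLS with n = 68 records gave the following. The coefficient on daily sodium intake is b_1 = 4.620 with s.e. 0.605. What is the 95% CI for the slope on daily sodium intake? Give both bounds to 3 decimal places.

df = n − k − 1 = 68 − 2 − 1 = 65.
t* = t_{0.025, 65} = 1.997138.
Margin = t* × SE = 1.997138 × 0.605 = 1.20827.
CI: 4.620 ± 1.20827 → (3.412, 5.828).
With 95% confidence, each one-unit increase in daily sodium intake is associated with a change of between 3.412 and 5.828 mmHg in systolic blood pressure, holding the other predictors fixed.

(3.412, 5.828)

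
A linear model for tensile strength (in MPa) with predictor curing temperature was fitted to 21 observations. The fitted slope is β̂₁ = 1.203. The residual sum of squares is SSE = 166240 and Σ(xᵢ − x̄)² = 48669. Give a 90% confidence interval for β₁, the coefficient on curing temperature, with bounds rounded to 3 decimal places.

MSE = SSE/(n − 2) = 166240/19 = 8749.47.
SE(β̂₁) = √(MSE/Sₓₓ) = √(8749.47/48669) = 0.423999.
df = n − 2 = 19.
t* = t_{0.05, 19} = 1.729133.
Margin = t* × SE = 1.729133 × 0.423999 = 0.73315.
CI: 1.203 ± 0.73315 → (0.470, 1.936).
With 90% confidence, each one-unit increase in curing temperature is associated with a change of between 0.470 and 1.936 MPa in tensile strength.

(0.470, 1.936)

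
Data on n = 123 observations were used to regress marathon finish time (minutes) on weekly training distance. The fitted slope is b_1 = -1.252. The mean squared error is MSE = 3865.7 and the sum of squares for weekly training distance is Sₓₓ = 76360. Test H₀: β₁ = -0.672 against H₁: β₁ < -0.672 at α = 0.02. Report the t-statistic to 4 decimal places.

t = -2.5778

SE(b_1) = √(MSE/Sₓₓ) = √(3865.7/76360) = 0.224999.
t = (-1.252 − (-0.672)) / 0.224999 = -2.5778.
df = n − 2 = 121.
One-sided p ≈ 0.0056, which is < 0.02, so reject H₀.
There is evidence that the true slope on weekly training distance is below -0.672 minutes per unit.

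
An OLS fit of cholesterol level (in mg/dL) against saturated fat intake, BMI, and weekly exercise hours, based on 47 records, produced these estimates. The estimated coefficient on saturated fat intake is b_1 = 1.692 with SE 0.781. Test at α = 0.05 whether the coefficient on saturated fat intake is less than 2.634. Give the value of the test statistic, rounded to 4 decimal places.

H₀: β₁ = 2.634 vs H₁: β₁ < 2.634.
t = (b_1 − β₁⁰)/SE = (1.692 − 2.634) / 0.781 = -1.2061.
df = n − k − 1 = 47 − 3 − 1 = 43.
One-sided p ≈ 0.1172, which is ≥ 0.05, so fail to reject H₀.
The data do not give significant evidence that the true slope on saturated fat intake is below 2.634 mg/dL per unit, holding the other predictors fixed.

t = -1.2061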